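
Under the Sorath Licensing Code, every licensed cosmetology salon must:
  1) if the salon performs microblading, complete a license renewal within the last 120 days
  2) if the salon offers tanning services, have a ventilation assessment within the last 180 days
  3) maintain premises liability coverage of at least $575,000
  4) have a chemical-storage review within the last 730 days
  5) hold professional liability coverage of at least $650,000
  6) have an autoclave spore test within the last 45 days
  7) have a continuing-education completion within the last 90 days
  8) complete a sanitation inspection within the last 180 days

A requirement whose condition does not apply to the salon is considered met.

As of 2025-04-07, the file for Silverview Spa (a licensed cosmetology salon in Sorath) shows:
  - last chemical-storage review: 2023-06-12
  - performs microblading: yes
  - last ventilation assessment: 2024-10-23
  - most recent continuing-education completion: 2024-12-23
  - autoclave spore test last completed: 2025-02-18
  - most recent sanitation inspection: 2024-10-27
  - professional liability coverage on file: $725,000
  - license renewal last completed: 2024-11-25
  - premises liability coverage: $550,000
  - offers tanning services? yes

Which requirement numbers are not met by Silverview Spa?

1, 3, 6, 7

1. condition 'performs microblading' holds; license renewal 133 days ago vs limit 120 → not met
2. condition 'offers tanning services' holds; ventilation assessment 166 days ago vs limit 180 → met
3. premises liability coverage $550,000 < $575,000 → not met
4. chemical-storage review 665 days ago vs limit 730 → met
5. professional liability coverage $725,000 ≥ $650,000 → met
6. autoclave spore test 48 days ago vs limit 45 → not met
7. continuing-education completion 105 days ago vs limit 90 → not met
8. sanitation inspection 162 days ago vs limit 180 → met
Not met: 1, 3, 6, 7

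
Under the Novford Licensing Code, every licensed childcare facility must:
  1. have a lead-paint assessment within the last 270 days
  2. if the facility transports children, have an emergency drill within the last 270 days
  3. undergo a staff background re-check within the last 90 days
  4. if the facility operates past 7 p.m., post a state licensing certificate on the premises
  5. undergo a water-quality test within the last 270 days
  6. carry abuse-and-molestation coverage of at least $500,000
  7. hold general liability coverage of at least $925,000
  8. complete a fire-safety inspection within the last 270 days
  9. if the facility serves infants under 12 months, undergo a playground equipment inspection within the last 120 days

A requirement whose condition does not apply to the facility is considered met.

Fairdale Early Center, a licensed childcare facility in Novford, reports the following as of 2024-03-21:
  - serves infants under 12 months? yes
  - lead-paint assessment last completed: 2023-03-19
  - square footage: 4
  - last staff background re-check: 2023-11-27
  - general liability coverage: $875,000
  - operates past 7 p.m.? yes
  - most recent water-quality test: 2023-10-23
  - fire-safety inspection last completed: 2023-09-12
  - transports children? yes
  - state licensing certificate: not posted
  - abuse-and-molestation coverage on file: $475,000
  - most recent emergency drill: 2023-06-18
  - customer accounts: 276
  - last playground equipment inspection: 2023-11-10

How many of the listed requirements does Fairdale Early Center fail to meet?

7

1. lead-paint assessment 368 days ago vs limit 270 → not met
2. condition 'transports children' holds; emergency drill 277 days ago vs limit 270 → not met
3. staff background re-check 115 days ago vs limit 90 → not met
4. condition 'operates past 7 p.m.' holds; state licensing certificate absent → not met
5. water-quality test 150 days ago vs limit 270 → met
6. abuse-and-molestation coverage $475,000 < $500,000 → not met
7. general liability coverage $875,000 < $925,000 → not met
8. fire-safety inspection 191 days ago vs limit 270 → met
9. condition 'serves infants under 12 months' holds; playground equipment inspection 132 days ago vs limit 120 → not met
Not met: 7 of 9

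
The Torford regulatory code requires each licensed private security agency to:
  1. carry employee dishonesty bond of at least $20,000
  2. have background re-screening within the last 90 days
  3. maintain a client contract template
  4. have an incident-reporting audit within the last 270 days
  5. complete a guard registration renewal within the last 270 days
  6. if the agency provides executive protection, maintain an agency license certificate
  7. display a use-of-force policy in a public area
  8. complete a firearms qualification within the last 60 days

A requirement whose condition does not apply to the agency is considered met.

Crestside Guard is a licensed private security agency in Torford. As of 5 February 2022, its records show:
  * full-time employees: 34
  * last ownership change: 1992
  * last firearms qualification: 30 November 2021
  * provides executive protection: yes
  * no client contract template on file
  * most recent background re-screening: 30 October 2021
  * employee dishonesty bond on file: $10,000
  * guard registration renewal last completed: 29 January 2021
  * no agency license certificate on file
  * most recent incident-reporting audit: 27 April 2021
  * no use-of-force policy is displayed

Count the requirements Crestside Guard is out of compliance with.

8

1. employee dishonesty bond $10,000 < $20,000 → not met
2. background re-screening 98 days ago vs limit 90 → not met
3. client contract template absent → not met
4. incident-reporting audit 284 days ago vs limit 270 → not met
5. guard registration renewal 372 days ago vs limit 270 → not met
6. condition 'provides executive protection' holds; agency license certificate absent → not met
7. use-of-force policy absent → not met
8. firearms qualification 67 days ago vs limit 60 → not met
Not met: 8 of 8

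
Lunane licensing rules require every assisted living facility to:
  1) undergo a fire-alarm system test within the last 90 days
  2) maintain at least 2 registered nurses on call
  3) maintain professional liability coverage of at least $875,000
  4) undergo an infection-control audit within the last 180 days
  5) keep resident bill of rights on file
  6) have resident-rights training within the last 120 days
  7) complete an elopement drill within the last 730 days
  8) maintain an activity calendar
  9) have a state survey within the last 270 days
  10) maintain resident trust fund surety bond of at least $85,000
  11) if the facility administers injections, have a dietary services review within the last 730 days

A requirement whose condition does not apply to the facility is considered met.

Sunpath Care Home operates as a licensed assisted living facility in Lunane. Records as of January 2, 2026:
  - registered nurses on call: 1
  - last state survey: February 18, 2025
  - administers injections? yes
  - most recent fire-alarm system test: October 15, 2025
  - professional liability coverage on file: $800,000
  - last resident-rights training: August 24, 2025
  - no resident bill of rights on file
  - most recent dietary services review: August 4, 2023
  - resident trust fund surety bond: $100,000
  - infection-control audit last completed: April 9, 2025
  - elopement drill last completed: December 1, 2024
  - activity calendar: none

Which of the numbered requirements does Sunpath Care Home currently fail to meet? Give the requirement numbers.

1. fire-alarm system test 79 days ago vs limit 90 → met
2. registered nurses on call 1 < 2 → not met
3. professional liability coverage $800,000 < $875,000 → not met
4. infection-control audit 268 days ago vs limit 180 → not met
5. resident bill of rights absent → not met
6. resident-rights training 131 days ago vs limit 120 → not met
7. elopement drill 397 days ago vs limit 730 → met
8. activity calendar absent → not met
9. state survey 318 days ago vs limit 270 → not met
10. resident trust fund surety bond $100,000 ≥ $85,000 → met
11. condition 'administers injections' holds; dietary services review 882 days ago vs limit 730 → not met
Not met: 2, 3, 4, 5, 6, 8, 9, 11

2, 3, 4, 5, 6, 8, 9, 11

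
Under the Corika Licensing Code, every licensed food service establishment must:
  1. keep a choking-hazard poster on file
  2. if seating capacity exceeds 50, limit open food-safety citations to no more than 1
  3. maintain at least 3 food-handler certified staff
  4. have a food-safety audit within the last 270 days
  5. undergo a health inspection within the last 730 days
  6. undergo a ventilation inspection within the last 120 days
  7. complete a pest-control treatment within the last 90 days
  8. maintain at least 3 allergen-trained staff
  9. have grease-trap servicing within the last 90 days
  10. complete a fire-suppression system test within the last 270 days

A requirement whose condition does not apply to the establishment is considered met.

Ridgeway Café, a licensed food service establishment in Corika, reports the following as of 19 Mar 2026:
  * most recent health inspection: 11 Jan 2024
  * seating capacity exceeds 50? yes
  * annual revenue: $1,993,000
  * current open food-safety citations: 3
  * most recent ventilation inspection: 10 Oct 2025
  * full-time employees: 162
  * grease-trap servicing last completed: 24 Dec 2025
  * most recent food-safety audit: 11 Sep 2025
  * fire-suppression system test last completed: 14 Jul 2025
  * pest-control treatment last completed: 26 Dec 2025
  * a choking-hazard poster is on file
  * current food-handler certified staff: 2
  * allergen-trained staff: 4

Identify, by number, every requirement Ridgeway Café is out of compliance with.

2, 3, 5, 6

1. choking-hazard poster present → met
2. condition 'seating capacity exceeds 50' holds; open food-safety citations 3 > 1 → not met
3. food-handler certified staff 2 < 3 → not met
4. food-safety audit 189 days ago vs limit 270 → met
5. health inspection 798 days ago vs limit 730 → not met
6. ventilation inspection 160 days ago vs limit 120 → not met
7. pest-control treatment 83 days ago vs limit 90 → met
8. allergen-trained staff 4 ≥ 3 → met
9. grease-trap servicing 85 days ago vs limit 90 → met
10. fire-suppression system test 248 days ago vs limit 270 → met
Not met: 2, 3, 5, 6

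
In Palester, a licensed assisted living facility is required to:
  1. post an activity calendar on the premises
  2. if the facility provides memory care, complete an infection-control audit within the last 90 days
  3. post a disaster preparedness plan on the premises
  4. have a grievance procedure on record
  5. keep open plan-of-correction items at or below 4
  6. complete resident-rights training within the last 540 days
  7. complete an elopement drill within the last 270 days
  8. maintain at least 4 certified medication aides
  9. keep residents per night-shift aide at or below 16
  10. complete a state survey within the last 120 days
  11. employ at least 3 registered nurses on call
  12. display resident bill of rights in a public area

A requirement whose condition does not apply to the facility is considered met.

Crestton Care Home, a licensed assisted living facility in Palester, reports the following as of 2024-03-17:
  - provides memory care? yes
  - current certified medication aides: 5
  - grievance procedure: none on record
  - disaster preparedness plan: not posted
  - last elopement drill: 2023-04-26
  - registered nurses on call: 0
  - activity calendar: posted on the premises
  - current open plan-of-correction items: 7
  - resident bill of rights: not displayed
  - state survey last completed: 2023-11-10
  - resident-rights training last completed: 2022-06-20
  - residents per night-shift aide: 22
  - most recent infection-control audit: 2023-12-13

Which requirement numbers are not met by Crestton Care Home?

2, 3, 4, 5, 6, 7, 9, 10, 11, 12

1. activity calendar present → met
2. condition 'provides memory care' holds; infection-control audit 95 days ago vs limit 90 → not met
3. disaster preparedness plan absent → not met
4. grievance procedure absent → not met
5. open plan-of-correction items 7 > 4 → not met
6. resident-rights training 636 days ago vs limit 540 → not met
7. elopement drill 326 days ago vs limit 270 → not met
8. certified medication aides 5 ≥ 4 → met
9. residents per night-shift aide 22 > 16 → not met
10. state survey 128 days ago vs limit 120 → not met
11. registered nurses on call 0 < 3 → not met
12. resident bill of rights absent → not met
Not met: 2, 3, 4, 5, 6, 7, 9, 10, 11, 12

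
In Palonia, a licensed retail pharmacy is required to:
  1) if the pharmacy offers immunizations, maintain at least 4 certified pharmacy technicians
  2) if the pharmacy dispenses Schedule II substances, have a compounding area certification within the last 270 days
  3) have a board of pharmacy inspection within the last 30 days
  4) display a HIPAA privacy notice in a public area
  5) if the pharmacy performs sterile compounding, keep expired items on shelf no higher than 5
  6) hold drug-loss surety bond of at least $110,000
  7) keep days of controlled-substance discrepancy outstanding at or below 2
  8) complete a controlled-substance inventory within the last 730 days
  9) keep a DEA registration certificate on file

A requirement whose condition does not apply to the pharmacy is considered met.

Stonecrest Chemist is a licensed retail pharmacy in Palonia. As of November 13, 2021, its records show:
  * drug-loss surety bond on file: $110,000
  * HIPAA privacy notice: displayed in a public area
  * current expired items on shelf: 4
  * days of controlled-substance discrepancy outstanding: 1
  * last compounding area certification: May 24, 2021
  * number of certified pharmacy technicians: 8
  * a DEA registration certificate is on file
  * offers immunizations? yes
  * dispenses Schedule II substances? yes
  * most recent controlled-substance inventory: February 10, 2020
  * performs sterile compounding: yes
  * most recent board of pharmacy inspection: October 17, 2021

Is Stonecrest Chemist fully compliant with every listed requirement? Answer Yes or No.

Yes

1. condition 'offers immunizations' holds; certified pharmacy technicians 8 ≥ 4 → met
2. condition 'dispenses Schedule II substances' holds; compounding area certification 173 days ago vs limit 270 → met
3. board of pharmacy inspection 27 days ago vs limit 30 → met
4. HIPAA privacy notice present → met
5. condition 'performs sterile compounding' holds; expired items on shelf 4 ≤ 5 → met
6. drug-loss surety bond $110,000 ≥ $110,000 → met
7. days of controlled-substance discrepancy outstanding 1 ≤ 2 → met
8. controlled-substance inventory 642 days ago vs limit 730 → met
9. DEA registration certificate present → met
All met.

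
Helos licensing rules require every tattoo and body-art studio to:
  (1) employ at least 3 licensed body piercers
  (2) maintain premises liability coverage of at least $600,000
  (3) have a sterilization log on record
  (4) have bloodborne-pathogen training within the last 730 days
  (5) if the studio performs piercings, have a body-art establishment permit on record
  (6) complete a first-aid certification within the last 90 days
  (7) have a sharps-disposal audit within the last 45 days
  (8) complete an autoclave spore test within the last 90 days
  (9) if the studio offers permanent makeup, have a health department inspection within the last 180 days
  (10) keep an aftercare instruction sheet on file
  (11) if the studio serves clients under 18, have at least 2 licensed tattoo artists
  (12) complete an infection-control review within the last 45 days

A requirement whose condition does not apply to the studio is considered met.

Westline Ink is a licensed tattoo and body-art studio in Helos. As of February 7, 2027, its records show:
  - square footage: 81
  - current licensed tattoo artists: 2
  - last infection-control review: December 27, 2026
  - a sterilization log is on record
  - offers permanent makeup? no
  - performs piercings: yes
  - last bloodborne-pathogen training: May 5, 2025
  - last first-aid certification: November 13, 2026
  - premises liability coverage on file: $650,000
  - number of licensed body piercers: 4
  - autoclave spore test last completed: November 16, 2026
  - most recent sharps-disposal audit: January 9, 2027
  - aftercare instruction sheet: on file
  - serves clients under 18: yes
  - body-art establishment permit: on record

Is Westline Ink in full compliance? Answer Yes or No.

1. licensed body piercers 4 ≥ 3 → met
2. premises liability coverage $650,000 ≥ $600,000 → met
3. sterilization log present → met
4. bloodborne-pathogen training 643 days ago vs limit 730 → met
5. condition 'performs piercings' holds; body-art establishment permit present → met
6. first-aid certification 86 days ago vs limit 90 → met
7. sharps-disposal audit 29 days ago vs limit 45 → met
8. autoclave spore test 83 days ago vs limit 90 → met
9. condition 'offers permanent makeup' does not hold → requirement n/a → met
10. aftercare instruction sheet present → met
11. condition 'serves clients under 18' holds; licensed tattoo artists 2 ≥ 2 → met
12. infection-control review 42 days ago vs limit 45 → met
All met.

Yes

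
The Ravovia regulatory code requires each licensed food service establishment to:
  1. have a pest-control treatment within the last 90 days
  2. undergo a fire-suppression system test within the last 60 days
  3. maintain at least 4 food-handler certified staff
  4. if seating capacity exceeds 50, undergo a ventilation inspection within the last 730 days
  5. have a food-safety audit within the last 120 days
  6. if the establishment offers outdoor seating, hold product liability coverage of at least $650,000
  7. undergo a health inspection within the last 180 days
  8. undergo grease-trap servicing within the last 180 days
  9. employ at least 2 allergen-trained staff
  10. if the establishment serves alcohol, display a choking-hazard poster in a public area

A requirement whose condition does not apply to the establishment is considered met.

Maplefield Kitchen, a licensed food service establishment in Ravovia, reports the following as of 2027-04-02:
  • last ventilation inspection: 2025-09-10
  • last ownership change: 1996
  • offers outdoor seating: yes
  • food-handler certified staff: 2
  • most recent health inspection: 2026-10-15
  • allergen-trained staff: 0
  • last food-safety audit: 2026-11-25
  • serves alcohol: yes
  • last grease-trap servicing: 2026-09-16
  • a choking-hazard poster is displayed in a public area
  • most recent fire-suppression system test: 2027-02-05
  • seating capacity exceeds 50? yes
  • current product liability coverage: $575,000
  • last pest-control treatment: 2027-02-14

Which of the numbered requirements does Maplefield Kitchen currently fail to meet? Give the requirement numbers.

1. pest-control treatment 47 days ago vs limit 90 → met
2. fire-suppression system test 56 days ago vs limit 60 → met
3. food-handler certified staff 2 < 4 → not met
4. condition 'seating capacity exceeds 50' holds; ventilation inspection 569 days ago vs limit 730 → met
5. food-safety audit 128 days ago vs limit 120 → not met
6. condition 'offers outdoor seating' holds; product liability coverage $575,000 < $650,000 → not met
7. health inspection 169 days ago vs limit 180 → met
8. grease-trap servicing 198 days ago vs limit 180 → not met
9. allergen-trained staff 0 < 2 → not met
10. condition 'serves alcohol' holds; choking-hazard poster present → met
Not met: 3, 5, 6, 8, 9

3, 5, 6, 8, 9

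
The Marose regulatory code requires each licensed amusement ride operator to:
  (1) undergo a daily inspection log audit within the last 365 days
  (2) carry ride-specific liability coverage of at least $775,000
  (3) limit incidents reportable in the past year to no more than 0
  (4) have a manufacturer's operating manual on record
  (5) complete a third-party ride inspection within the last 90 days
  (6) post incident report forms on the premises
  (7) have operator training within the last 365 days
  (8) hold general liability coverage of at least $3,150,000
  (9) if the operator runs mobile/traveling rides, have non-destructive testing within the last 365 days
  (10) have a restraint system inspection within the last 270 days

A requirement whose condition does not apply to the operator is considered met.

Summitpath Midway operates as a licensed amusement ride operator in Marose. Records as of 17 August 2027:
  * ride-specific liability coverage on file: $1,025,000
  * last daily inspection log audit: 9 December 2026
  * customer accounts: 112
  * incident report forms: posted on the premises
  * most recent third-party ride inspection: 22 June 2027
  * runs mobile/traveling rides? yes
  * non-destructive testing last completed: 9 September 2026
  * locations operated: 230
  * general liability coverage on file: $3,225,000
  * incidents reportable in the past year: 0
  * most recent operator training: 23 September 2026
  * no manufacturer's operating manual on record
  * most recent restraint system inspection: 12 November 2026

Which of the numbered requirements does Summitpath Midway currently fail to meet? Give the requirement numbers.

4, 10

1. daily inspection log audit 251 days ago vs limit 365 → met
2. ride-specific liability coverage $1,025,000 ≥ $775,000 → met
3. incidents reportable in the past year 0 ≤ 0 → met
4. manufacturer's operating manual absent → not met
5. third-party ride inspection 56 days ago vs limit 90 → met
6. incident report forms present → met
7. operator training 328 days ago vs limit 365 → met
8. general liability coverage $3,225,000 ≥ $3,150,000 → met
9. condition 'runs mobile/traveling rides' holds; non-destructive testing 342 days ago vs limit 365 → met
10. restraint system inspection 278 days ago vs limit 270 → not met
Not met: 4, 10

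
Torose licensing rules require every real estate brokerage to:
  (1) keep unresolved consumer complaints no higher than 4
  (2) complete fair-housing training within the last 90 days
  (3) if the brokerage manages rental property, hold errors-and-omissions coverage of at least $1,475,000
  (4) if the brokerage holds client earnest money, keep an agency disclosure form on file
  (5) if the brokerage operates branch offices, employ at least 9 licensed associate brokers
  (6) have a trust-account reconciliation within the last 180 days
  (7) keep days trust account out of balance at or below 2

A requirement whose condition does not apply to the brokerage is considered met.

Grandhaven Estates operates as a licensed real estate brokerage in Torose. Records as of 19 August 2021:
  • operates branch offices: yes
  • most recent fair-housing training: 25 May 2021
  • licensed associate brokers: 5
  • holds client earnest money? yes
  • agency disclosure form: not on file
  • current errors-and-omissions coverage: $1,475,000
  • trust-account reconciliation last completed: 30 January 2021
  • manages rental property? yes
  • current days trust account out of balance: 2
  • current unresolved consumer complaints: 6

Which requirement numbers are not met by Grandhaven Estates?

1, 4, 5, 6

1. unresolved consumer complaints 6 > 4 → not met
2. fair-housing training 86 days ago vs limit 90 → met
3. condition 'manages rental property' holds; errors-and-omissions coverage $1,475,000 ≥ $1,475,000 → met
4. condition 'holds client earnest money' holds; agency disclosure form absent → not met
5. condition 'operates branch offices' holds; licensed associate brokers 5 < 9 → not met
6. trust-account reconciliation 201 days ago vs limit 180 → not met
7. days trust account out of balance 2 ≤ 2 → met
Not met: 1, 4, 5, 6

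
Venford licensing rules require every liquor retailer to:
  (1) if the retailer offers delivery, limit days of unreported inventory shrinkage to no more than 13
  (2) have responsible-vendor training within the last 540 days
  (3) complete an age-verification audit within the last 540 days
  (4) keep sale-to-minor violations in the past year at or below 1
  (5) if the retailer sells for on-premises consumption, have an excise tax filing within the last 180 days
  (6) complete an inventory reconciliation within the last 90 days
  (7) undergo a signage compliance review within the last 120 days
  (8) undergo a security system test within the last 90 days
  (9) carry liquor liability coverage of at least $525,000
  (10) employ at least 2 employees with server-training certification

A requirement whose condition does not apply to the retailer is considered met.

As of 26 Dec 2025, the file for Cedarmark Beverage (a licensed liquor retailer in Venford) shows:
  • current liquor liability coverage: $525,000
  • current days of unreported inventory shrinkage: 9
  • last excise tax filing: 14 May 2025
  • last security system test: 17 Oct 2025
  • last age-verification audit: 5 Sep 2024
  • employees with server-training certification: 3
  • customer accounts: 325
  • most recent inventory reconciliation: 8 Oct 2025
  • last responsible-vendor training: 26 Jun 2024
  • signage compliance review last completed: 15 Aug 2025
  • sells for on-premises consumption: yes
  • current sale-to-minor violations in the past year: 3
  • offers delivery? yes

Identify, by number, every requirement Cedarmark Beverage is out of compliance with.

2, 4, 5, 7

1. condition 'offers delivery' holds; days of unreported inventory shrinkage 9 ≤ 13 → met
2. responsible-vendor training 548 days ago vs limit 540 → not met
3. age-verification audit 477 days ago vs limit 540 → met
4. sale-to-minor violations in the past year 3 > 1 → not met
5. condition 'sells for on-premises consumption' holds; excise tax filing 226 days ago vs limit 180 → not met
6. inventory reconciliation 79 days ago vs limit 90 → met
7. signage compliance review 133 days ago vs limit 120 → not met
8. security system test 70 days ago vs limit 90 → met
9. liquor liability coverage $525,000 ≥ $525,000 → met
10. employees with server-training certification 3 ≥ 2 → met
Not met: 2, 4, 5, 7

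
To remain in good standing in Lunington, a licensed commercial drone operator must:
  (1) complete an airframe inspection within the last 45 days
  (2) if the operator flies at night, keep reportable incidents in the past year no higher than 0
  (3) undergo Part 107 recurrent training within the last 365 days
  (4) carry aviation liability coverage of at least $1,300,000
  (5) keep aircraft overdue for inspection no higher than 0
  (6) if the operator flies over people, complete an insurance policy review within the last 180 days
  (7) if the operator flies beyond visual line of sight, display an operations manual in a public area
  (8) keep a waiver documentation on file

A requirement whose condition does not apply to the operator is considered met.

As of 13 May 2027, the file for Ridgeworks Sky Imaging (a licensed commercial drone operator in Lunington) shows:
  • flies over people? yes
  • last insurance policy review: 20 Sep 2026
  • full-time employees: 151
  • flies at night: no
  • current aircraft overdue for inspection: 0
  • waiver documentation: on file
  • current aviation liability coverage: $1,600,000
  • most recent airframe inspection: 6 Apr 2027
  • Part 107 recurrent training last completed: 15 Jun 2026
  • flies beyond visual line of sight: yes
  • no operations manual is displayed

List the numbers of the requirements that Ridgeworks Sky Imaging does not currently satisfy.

1. airframe inspection 37 days ago vs limit 45 → met
2. condition 'flies at night' does not hold → requirement n/a → met
3. Part 107 recurrent training 332 days ago vs limit 365 → met
4. aviation liability coverage $1,600,000 ≥ $1,300,000 → met
5. aircraft overdue for inspection 0 ≤ 0 → met
6. condition 'flies over people' holds; insurance policy review 235 days ago vs limit 180 → not met
7. condition 'flies beyond visual line of sight' holds; operations manual absent → not met
8. waiver documentation present → met
Not met: 6, 7

6, 7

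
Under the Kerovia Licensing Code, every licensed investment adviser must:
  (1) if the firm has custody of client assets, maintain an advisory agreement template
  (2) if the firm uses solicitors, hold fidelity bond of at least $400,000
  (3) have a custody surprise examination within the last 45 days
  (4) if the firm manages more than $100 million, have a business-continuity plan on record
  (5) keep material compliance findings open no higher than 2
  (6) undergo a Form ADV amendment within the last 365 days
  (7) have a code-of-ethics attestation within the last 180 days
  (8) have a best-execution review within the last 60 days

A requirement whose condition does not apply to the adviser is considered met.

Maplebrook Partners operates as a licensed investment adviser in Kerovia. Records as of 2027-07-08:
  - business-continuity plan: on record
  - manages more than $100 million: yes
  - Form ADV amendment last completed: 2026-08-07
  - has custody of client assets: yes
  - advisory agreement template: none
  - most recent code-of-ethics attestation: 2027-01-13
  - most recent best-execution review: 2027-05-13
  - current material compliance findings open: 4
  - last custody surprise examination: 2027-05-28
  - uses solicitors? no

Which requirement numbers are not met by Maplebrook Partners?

1, 5

1. condition 'has custody of client assets' holds; advisory agreement template absent → not met
2. condition 'uses solicitors' does not hold → requirement n/a → met
3. custody surprise examination 41 days ago vs limit 45 → met
4. condition 'manages more than $100 million' holds; business-continuity plan present → met
5. material compliance findings open 4 > 2 → not met
6. Form ADV amendment 335 days ago vs limit 365 → met
7. code-of-ethics attestation 176 days ago vs limit 180 → met
8. best-execution review 56 days ago vs limit 60 → met
Not met: 1, 5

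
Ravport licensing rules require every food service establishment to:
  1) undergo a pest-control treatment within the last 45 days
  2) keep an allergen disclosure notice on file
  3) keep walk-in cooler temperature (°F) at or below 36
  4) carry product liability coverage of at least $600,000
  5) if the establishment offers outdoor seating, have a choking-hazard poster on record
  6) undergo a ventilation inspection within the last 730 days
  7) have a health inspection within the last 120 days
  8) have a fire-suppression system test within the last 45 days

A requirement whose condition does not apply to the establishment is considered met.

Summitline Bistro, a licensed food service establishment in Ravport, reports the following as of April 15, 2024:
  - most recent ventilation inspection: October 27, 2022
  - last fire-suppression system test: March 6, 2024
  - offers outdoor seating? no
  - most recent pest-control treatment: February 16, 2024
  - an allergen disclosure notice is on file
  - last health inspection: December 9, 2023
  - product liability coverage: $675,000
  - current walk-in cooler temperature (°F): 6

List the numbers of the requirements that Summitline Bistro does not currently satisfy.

1. pest-control treatment 59 days ago vs limit 45 → not met
2. allergen disclosure notice present → met
3. walk-in cooler temperature (°F) 6 ≤ 36 → met
4. product liability coverage $675,000 ≥ $600,000 → met
5. condition 'offers outdoor seating' does not hold → requirement n/a → met
6. ventilation inspection 536 days ago vs limit 730 → met
7. health inspection 128 days ago vs limit 120 → not met
8. fire-suppression system test 40 days ago vs limit 45 → met
Not met: 1, 7

1, 7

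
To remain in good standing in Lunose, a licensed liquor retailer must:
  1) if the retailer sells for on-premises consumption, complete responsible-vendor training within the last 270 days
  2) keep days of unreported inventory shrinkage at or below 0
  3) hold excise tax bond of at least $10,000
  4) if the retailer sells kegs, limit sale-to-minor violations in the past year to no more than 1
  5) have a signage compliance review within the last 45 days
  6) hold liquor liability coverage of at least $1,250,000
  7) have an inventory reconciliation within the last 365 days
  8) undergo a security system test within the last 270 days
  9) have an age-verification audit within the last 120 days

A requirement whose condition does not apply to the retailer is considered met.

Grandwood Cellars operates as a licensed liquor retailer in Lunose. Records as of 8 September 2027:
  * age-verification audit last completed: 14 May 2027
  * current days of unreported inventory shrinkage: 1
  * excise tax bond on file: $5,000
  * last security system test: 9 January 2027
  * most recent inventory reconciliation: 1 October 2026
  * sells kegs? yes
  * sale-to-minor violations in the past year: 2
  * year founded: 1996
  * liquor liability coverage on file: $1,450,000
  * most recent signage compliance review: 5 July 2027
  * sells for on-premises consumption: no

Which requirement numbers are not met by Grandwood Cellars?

2, 3, 4, 5

1. condition 'sells for on-premises consumption' does not hold → requirement n/a → met
2. days of unreported inventory shrinkage 1 > 0 → not met
3. excise tax bond $5,000 < $10,000 → not met
4. condition 'sells kegs' holds; sale-to-minor violations in the past year 2 > 1 → not met
5. signage compliance review 65 days ago vs limit 45 → not met
6. liquor liability coverage $1,450,000 ≥ $1,250,000 → met
7. inventory reconciliation 342 days ago vs limit 365 → met
8. security system test 242 days ago vs limit 270 → met
9. age-verification audit 117 days ago vs limit 120 → met
Not met: 2, 3, 4, 5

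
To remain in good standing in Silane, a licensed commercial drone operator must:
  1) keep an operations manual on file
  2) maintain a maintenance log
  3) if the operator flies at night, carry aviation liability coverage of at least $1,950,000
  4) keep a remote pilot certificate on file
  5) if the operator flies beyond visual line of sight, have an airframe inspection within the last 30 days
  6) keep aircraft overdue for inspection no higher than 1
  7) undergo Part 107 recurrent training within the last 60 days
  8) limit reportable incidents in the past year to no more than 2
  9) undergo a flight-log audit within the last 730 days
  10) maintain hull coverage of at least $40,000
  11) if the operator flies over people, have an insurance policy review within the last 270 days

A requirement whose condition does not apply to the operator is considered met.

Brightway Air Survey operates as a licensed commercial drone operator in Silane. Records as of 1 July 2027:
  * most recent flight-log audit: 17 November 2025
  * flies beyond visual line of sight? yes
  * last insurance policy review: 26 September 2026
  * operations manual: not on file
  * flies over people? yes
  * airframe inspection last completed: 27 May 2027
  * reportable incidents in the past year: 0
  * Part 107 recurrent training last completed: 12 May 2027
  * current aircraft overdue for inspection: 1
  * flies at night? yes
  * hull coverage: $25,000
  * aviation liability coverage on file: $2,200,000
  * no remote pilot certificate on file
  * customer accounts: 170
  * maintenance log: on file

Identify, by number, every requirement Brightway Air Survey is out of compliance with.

1. operations manual absent → not met
2. maintenance log present → met
3. condition 'flies at night' holds; aviation liability coverage $2,200,000 ≥ $1,950,000 → met
4. remote pilot certificate absent → not met
5. condition 'flies beyond visual line of sight' holds; airframe inspection 35 days ago vs limit 30 → not met
6. aircraft overdue for inspection 1 ≤ 1 → met
7. Part 107 recurrent training 50 days ago vs limit 60 → met
8. reportable incidents in the past year 0 ≤ 2 → met
9. flight-log audit 591 days ago vs limit 730 → met
10. hull coverage $25,000 < $40,000 → not met
11. condition 'flies over people' holds; insurance policy review 278 days ago vs limit 270 → not met
Not met: 1, 4, 5, 10, 11

1, 4, 5, 10, 11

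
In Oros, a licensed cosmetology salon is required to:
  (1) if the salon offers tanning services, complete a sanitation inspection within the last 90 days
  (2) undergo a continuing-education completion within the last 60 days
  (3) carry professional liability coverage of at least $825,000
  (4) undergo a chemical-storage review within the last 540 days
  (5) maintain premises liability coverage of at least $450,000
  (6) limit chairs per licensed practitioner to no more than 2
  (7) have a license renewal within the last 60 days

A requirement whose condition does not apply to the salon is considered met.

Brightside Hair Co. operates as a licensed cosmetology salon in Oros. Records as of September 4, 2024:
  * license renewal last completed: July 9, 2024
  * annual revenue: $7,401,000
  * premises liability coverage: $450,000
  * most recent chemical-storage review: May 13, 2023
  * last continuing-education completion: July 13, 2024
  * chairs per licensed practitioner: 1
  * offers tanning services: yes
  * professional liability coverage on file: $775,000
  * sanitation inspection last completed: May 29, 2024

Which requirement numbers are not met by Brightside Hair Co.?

1. condition 'offers tanning services' holds; sanitation inspection 98 days ago vs limit 90 → not met
2. continuing-education completion 53 days ago vs limit 60 → met
3. professional liability coverage $775,000 < $825,000 → not met
4. chemical-storage review 480 days ago vs limit 540 → met
5. premises liability coverage $450,000 ≥ $450,000 → met
6. chairs per licensed practitioner 1 ≤ 2 → met
7. license renewal 57 days ago vs limit 60 → met
Not met: 1, 3

1, 3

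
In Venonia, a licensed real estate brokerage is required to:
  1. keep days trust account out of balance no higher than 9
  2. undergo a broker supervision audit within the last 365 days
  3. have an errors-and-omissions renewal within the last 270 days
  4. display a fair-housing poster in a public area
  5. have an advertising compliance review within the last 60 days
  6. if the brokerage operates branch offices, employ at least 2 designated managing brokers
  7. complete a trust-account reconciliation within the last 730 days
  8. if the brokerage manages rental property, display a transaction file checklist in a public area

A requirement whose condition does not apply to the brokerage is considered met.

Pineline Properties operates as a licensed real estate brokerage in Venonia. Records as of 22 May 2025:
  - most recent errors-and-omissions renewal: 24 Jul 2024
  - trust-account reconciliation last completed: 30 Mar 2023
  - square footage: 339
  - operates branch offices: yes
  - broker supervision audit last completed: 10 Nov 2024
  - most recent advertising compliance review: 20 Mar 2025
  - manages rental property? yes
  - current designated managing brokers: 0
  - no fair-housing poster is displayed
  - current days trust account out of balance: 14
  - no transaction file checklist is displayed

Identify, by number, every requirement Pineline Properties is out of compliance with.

1, 3, 4, 5, 6, 7, 8

1. days trust account out of balance 14 > 9 → not met
2. broker supervision audit 193 days ago vs limit 365 → met
3. errors-and-omissions renewal 302 days ago vs limit 270 → not met
4. fair-housing poster absent → not met
5. advertising compliance review 63 days ago vs limit 60 → not met
6. condition 'operates branch offices' holds; designated managing brokers 0 < 2 → not met
7. trust-account reconciliation 784 days ago vs limit 730 → not met
8. condition 'manages rental property' holds; transaction file checklist absent → not met
Not met: 1, 3, 4, 5, 6, 7, 8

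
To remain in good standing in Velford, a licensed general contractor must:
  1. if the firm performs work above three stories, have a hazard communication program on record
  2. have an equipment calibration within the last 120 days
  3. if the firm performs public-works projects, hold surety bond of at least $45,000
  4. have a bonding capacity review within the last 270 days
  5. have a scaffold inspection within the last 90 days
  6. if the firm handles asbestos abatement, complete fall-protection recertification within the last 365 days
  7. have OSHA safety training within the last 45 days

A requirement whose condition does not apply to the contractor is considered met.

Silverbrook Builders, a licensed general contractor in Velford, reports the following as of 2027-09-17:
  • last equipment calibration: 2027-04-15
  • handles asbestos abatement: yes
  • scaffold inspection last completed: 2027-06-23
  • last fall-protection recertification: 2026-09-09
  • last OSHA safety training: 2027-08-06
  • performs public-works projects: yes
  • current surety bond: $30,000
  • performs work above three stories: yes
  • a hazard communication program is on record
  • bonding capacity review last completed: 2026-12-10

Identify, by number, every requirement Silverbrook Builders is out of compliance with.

2, 3, 4, 6

1. condition 'performs work above three stories' holds; hazard communication program present → met
2. equipment calibration 155 days ago vs limit 120 → not met
3. condition 'performs public-works projects' holds; surety bond $30,000 < $45,000 → not met
4. bonding capacity review 281 days ago vs limit 270 → not met
5. scaffold inspection 86 days ago vs limit 90 → met
6. condition 'handles asbestos abatement' holds; fall-protection recertification 373 days ago vs limit 365 → not met
7. OSHA safety training 42 days ago vs limit 45 → met
Not met: 2, 3, 4, 6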